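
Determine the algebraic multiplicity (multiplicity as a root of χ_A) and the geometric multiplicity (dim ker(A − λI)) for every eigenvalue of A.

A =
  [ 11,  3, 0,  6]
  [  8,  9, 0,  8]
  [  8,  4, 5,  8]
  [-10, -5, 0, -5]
λ = 5: alg = 4, geom = 3

Step 1 — factor the characteristic polynomial to read off the algebraic multiplicities:
  χ_A(x) = (x - 5)^4

Step 2 — compute geometric multiplicities via the rank-nullity identity g(λ) = n − rank(A − λI):
  rank(A − (5)·I) = 1, so dim ker(A − (5)·I) = n − 1 = 3

Summary:
  λ = 5: algebraic multiplicity = 4, geometric multiplicity = 3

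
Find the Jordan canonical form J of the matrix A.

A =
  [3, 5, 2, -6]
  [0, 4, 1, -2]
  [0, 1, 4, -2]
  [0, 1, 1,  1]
J_3(3) ⊕ J_1(3)

The characteristic polynomial is
  det(x·I − A) = x^4 - 12*x^3 + 54*x^2 - 108*x + 81 = (x - 3)^4

Eigenvalues and multiplicities (the geometric multiplicity of λ is n − rank(A − λI), which equals the number of Jordan blocks for λ):
  λ = 3: algebraic multiplicity = 4, geometric multiplicity = 2

Determining the block sizes for each eigenvalue:
  λ = 3: with am = 4 and gm = 2, the partition is not yet determined (e.g. several partitions of 4 into 2 parts exist). Let N = A − (3)·I. Computing rank(N^1) = 2, rank(N^2) = 1, rank(N^3) = 0; the number of blocks of size ≥ j is rank(N^{j−1}) − rank(N^j), giving [2, 1, 1]. So we have 1 block(s) of size 3, 1 block(s) of size 1 → block sizes [3, 1]

Assembling the blocks gives a Jordan form
J =
  [3, 1, 0, 0]
  [0, 3, 1, 0]
  [0, 0, 3, 0]
  [0, 0, 0, 3]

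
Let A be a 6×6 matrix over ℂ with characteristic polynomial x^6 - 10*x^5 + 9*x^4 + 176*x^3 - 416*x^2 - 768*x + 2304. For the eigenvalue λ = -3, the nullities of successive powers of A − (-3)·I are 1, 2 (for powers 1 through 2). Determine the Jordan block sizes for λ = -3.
Block sizes for λ = -3: [2]

From the dimensions of kernels of powers, the number of Jordan blocks of size at least j is d_j − d_{j−1} where d_j = dim ker(N^j) (with d_0 = 0). Computing the differences gives [1, 1].
The number of blocks of size exactly k is (#blocks of size ≥ k) − (#blocks of size ≥ k + 1), so the partition is: 1 block(s) of size 2.
In nonincreasing order the block sizes are [2].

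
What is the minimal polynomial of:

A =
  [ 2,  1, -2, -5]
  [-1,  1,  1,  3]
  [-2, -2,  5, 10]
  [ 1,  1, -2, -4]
x^3 - 3*x^2 + 3*x - 1

The characteristic polynomial is χ_A(x) = (x - 1)^4, so the eigenvalues are known. The minimal polynomial is
  m_A(x) = Π_λ (x − λ)^{k_λ}
where k_λ is the size of the *largest* Jordan block for λ (equivalently, the smallest k with (A − λI)^k v = 0 for every generalised eigenvector v of λ).

  λ = 1: largest Jordan block has size 3, contributing (x − 1)^3

So m_A(x) = (x - 1)^3 = x^3 - 3*x^2 + 3*x - 1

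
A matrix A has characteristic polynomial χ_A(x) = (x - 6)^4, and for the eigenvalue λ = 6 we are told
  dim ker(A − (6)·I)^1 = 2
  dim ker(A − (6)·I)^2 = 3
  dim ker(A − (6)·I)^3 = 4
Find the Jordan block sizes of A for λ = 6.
Block sizes for λ = 6: [3, 1]

From the dimensions of kernels of powers, the number of Jordan blocks of size at least j is d_j − d_{j−1} where d_j = dim ker(N^j) (with d_0 = 0). Computing the differences gives [2, 1, 1].
The number of blocks of size exactly k is (#blocks of size ≥ k) − (#blocks of size ≥ k + 1), so the partition is: 1 block(s) of size 1, 1 block(s) of size 3.
In nonincreasing order the block sizes are [3, 1].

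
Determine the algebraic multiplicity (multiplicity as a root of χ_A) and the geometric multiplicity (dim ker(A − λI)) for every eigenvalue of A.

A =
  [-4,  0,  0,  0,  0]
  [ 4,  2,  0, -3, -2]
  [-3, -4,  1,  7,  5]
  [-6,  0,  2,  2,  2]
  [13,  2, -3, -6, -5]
λ = -4: alg = 1, geom = 1; λ = 0: alg = 4, geom = 2

Step 1 — factor the characteristic polynomial to read off the algebraic multiplicities:
  χ_A(x) = x^4*(x + 4)

Step 2 — compute geometric multiplicities via the rank-nullity identity g(λ) = n − rank(A − λI):
  rank(A − (-4)·I) = 4, so dim ker(A − (-4)·I) = n − 4 = 1
  rank(A − (0)·I) = 3, so dim ker(A − (0)·I) = n − 3 = 2

Summary:
  λ = -4: algebraic multiplicity = 1, geometric multiplicity = 1
  λ = 0: algebraic multiplicity = 4, geometric multiplicity = 2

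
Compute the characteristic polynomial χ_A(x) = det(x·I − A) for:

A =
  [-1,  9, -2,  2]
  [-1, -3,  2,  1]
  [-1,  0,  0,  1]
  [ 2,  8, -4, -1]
x^4 + 5*x^3 + 6*x^2 - 4*x - 8

Expanding det(x·I − A) (e.g. by cofactor expansion or by noting that A is similar to its Jordan form J, which has the same characteristic polynomial as A) gives
  χ_A(x) = x^4 + 5*x^3 + 6*x^2 - 4*x - 8
which factors as (x - 1)*(x + 2)^3. The eigenvalues (with algebraic multiplicities) are λ = -2 with multiplicity 3, λ = 1 with multiplicity 1.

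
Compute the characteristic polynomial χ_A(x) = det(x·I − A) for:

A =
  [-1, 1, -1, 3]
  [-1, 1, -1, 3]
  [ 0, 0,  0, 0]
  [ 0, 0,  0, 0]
x^4

Expanding det(x·I − A) (e.g. by cofactor expansion or by noting that A is similar to its Jordan form J, which has the same characteristic polynomial as A) gives
  χ_A(x) = x^4
which factors as x^4. The eigenvalues (with algebraic multiplicities) are λ = 0 with multiplicity 4.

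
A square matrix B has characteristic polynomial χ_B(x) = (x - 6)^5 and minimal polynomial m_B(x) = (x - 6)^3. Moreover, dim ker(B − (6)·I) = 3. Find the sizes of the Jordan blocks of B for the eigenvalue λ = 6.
Block sizes for λ = 6: [3, 1, 1]

Step 1 — from the characteristic polynomial, algebraic multiplicity of λ = 6 is 5. From dim ker(B − (6)·I) = 3, there are exactly 3 Jordan blocks for λ = 6.
Step 2 — from the minimal polynomial, the factor (x − 6)^3 tells us the largest block for λ = 6 has size 3.
Step 3 — with total size 5, 3 blocks, and largest block 3, the block sizes (in nonincreasing order) are [3, 1, 1].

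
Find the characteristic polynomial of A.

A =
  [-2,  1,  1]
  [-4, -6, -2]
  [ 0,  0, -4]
x^3 + 12*x^2 + 48*x + 64

Expanding det(x·I − A) (e.g. by cofactor expansion or by noting that A is similar to its Jordan form J, which has the same characteristic polynomial as A) gives
  χ_A(x) = x^3 + 12*x^2 + 48*x + 64
which factors as (x + 4)^3. The eigenvalues (with algebraic multiplicities) are λ = -4 with multiplicity 3.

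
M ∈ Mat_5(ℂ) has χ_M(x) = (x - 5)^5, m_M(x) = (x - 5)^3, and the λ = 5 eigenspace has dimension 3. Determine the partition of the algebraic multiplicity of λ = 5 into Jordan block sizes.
Block sizes for λ = 5: [3, 1, 1]

Step 1 — from the characteristic polynomial, algebraic multiplicity of λ = 5 is 5. From dim ker(M − (5)·I) = 3, there are exactly 3 Jordan blocks for λ = 5.
Step 2 — from the minimal polynomial, the factor (x − 5)^3 tells us the largest block for λ = 5 has size 3.
Step 3 — with total size 5, 3 blocks, and largest block 3, the block sizes (in nonincreasing order) are [3, 1, 1].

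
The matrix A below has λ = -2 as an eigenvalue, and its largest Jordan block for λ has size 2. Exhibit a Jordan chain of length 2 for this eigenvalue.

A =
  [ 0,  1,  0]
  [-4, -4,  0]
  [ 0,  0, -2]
A Jordan chain for λ = -2 of length 2:
v_1 = (2, -4, 0)ᵀ
v_2 = (1, 0, 0)ᵀ

Let N = A − (-2)·I. We want v_2 with N^2 v_2 = 0 but N^1 v_2 ≠ 0; then v_{j-1} := N · v_j for j = 2, …, 2.

Pick v_2 = (1, 0, 0)ᵀ.
Then v_1 = N · v_2 = (2, -4, 0)ᵀ.

Sanity check: (A − (-2)·I) v_1 = (0, 0, 0)ᵀ = 0. ✓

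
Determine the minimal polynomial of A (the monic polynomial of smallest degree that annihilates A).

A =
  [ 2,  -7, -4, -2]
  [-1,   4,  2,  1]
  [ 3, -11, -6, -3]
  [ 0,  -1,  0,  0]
x^3

The characteristic polynomial is χ_A(x) = x^4, so the eigenvalues are known. The minimal polynomial is
  m_A(x) = Π_λ (x − λ)^{k_λ}
where k_λ is the size of the *largest* Jordan block for λ (equivalently, the smallest k with (A − λI)^k v = 0 for every generalised eigenvector v of λ).

  λ = 0: largest Jordan block has size 3, contributing (x − 0)^3

So m_A(x) = x^3 = x^3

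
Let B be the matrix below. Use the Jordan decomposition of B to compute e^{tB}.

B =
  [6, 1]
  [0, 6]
e^{tB} =
  [exp(6*t), t*exp(6*t)]
  [0, exp(6*t)]

Strategy: write B = P · J · P⁻¹ where J is a Jordan canonical form, so e^{tB} = P · e^{tJ} · P⁻¹, and e^{tJ} can be computed block-by-block.

B has Jordan form
J =
  [6, 1]
  [0, 6]
(up to reordering of blocks).

Per-block formulas:
  For a 2×2 Jordan block J_2(6): exp(t · J_2(6)) = e^(6t)·(I + t·N), where N is the 2×2 nilpotent shift.

After assembling e^{tJ} and conjugating by P, we get:

e^{tB} =
  [exp(6*t), t*exp(6*t)]
  [0, exp(6*t)]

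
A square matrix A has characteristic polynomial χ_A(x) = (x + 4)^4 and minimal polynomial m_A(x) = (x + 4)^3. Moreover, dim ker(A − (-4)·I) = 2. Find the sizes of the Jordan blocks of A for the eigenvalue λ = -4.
Block sizes for λ = -4: [3, 1]

Step 1 — from the characteristic polynomial, algebraic multiplicity of λ = -4 is 4. From dim ker(A − (-4)·I) = 2, there are exactly 2 Jordan blocks for λ = -4.
Step 2 — from the minimal polynomial, the factor (x + 4)^3 tells us the largest block for λ = -4 has size 3.
Step 3 — with total size 4, 2 blocks, and largest block 3, the block sizes (in nonincreasing order) are [3, 1].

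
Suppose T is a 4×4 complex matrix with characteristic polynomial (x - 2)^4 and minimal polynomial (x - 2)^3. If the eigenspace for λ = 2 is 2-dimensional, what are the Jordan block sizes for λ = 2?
Block sizes for λ = 2: [3, 1]

Step 1 — from the characteristic polynomial, algebraic multiplicity of λ = 2 is 4. From dim ker(T − (2)·I) = 2, there are exactly 2 Jordan blocks for λ = 2.
Step 2 — from the minimal polynomial, the factor (x − 2)^3 tells us the largest block for λ = 2 has size 3.
Step 3 — with total size 4, 2 blocks, and largest block 3, the block sizes (in nonincreasing order) are [3, 1].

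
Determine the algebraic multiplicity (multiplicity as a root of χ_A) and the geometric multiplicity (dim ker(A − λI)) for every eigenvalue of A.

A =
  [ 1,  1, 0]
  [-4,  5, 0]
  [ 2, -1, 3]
λ = 3: alg = 3, geom = 2

Step 1 — factor the characteristic polynomial to read off the algebraic multiplicities:
  χ_A(x) = (x - 3)^3

Step 2 — compute geometric multiplicities via the rank-nullity identity g(λ) = n − rank(A − λI):
  rank(A − (3)·I) = 1, so dim ker(A − (3)·I) = n − 1 = 2

Summary:
  λ = 3: algebraic multiplicity = 3, geometric multiplicity = 2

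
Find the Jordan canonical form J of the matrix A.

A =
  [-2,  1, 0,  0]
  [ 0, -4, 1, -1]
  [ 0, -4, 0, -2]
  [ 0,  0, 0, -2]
J_3(-2) ⊕ J_1(-2)

The characteristic polynomial is
  det(x·I − A) = x^4 + 8*x^3 + 24*x^2 + 32*x + 16 = (x + 2)^4

Eigenvalues and multiplicities (the geometric multiplicity of λ is n − rank(A − λI), which equals the number of Jordan blocks for λ):
  λ = -2: algebraic multiplicity = 4, geometric multiplicity = 2

Determining the block sizes for each eigenvalue:
  λ = -2: with am = 4 and gm = 2, the partition is not yet determined (e.g. several partitions of 4 into 2 parts exist). Let N = A − (-2)·I. Computing rank(N^1) = 2, rank(N^2) = 1, rank(N^3) = 0; the number of blocks of size ≥ j is rank(N^{j−1}) − rank(N^j), giving [2, 1, 1]. So we have 1 block(s) of size 3, 1 block(s) of size 1 → block sizes [3, 1]

Assembling the blocks gives a Jordan form
J =
  [-2,  1,  0,  0]
  [ 0, -2,  1,  0]
  [ 0,  0, -2,  0]
  [ 0,  0,  0, -2]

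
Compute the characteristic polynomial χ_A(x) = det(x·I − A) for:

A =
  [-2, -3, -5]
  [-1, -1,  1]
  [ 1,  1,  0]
x^3 + 3*x^2 + 3*x + 1

Expanding det(x·I − A) (e.g. by cofactor expansion or by noting that A is similar to its Jordan form J, which has the same characteristic polynomial as A) gives
  χ_A(x) = x^3 + 3*x^2 + 3*x + 1
which factors as (x + 1)^3. The eigenvalues (with algebraic multiplicities) are λ = -1 with multiplicity 3.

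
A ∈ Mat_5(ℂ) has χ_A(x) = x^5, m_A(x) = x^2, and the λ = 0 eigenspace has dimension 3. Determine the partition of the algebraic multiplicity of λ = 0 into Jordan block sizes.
Block sizes for λ = 0: [2, 2, 1]

Step 1 — from the characteristic polynomial, algebraic multiplicity of λ = 0 is 5. From dim ker(A − (0)·I) = 3, there are exactly 3 Jordan blocks for λ = 0.
Step 2 — from the minimal polynomial, the factor (x − 0)^2 tells us the largest block for λ = 0 has size 2.
Step 3 — with total size 5, 3 blocks, and largest block 2, the block sizes (in nonincreasing order) are [2, 2, 1].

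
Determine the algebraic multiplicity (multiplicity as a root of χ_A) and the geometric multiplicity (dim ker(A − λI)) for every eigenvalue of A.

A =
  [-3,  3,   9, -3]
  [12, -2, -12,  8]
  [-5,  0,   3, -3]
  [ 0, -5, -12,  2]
λ = 0: alg = 4, geom = 2

Step 1 — factor the characteristic polynomial to read off the algebraic multiplicities:
  χ_A(x) = x^4

Step 2 — compute geometric multiplicities via the rank-nullity identity g(λ) = n − rank(A − λI):
  rank(A − (0)·I) = 2, so dim ker(A − (0)·I) = n − 2 = 2

Summary:
  λ = 0: algebraic multiplicity = 4, geometric multiplicity = 2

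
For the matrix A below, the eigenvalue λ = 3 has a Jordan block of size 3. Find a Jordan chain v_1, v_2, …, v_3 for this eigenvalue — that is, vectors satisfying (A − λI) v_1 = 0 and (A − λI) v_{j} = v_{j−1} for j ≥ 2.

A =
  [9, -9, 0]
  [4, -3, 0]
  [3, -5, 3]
A Jordan chain for λ = 3 of length 3:
v_1 = (0, 0, -2)ᵀ
v_2 = (6, 4, 3)ᵀ
v_3 = (1, 0, 0)ᵀ

Let N = A − (3)·I. We want v_3 with N^3 v_3 = 0 but N^2 v_3 ≠ 0; then v_{j-1} := N · v_j for j = 3, …, 2.

Pick v_3 = (1, 0, 0)ᵀ.
Then v_2 = N · v_3 = (6, 4, 3)ᵀ.
Then v_1 = N · v_2 = (0, 0, -2)ᵀ.

Sanity check: (A − (3)·I) v_1 = (0, 0, 0)ᵀ = 0. ✓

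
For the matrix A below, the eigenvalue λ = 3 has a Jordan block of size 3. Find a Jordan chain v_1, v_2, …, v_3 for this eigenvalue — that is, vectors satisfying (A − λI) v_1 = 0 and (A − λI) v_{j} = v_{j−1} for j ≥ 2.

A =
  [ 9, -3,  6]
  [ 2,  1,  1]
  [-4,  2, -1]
A Jordan chain for λ = 3 of length 3:
v_1 = (6, 4, -4)ᵀ
v_2 = (6, 2, -4)ᵀ
v_3 = (1, 0, 0)ᵀ

Let N = A − (3)·I. We want v_3 with N^3 v_3 = 0 but N^2 v_3 ≠ 0; then v_{j-1} := N · v_j for j = 3, …, 2.

Pick v_3 = (1, 0, 0)ᵀ.
Then v_2 = N · v_3 = (6, 2, -4)ᵀ.
Then v_1 = N · v_2 = (6, 4, -4)ᵀ.

Sanity check: (A − (3)·I) v_1 = (0, 0, 0)ᵀ = 0. ✓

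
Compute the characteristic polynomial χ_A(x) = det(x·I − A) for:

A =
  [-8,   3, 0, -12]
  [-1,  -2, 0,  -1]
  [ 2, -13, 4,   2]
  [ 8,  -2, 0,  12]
x^4 - 6*x^3 + x^2 + 24*x + 16

Expanding det(x·I − A) (e.g. by cofactor expansion or by noting that A is similar to its Jordan form J, which has the same characteristic polynomial as A) gives
  χ_A(x) = x^4 - 6*x^3 + x^2 + 24*x + 16
which factors as (x - 4)^2*(x + 1)^2. The eigenvalues (with algebraic multiplicities) are λ = -1 with multiplicity 2, λ = 4 with multiplicity 2.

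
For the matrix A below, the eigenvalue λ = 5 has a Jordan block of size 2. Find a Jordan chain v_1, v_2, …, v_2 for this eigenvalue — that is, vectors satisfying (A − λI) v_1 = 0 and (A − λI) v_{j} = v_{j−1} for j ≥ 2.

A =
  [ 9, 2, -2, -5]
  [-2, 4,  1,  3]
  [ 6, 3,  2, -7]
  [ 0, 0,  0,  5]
A Jordan chain for λ = 5 of length 2:
v_1 = (4, -2, 6, 0)ᵀ
v_2 = (1, 0, 0, 0)ᵀ

Let N = A − (5)·I. We want v_2 with N^2 v_2 = 0 but N^1 v_2 ≠ 0; then v_{j-1} := N · v_j for j = 2, …, 2.

Pick v_2 = (1, 0, 0, 0)ᵀ.
Then v_1 = N · v_2 = (4, -2, 6, 0)ᵀ.

Sanity check: (A − (5)·I) v_1 = (0, 0, 0, 0)ᵀ = 0. ✓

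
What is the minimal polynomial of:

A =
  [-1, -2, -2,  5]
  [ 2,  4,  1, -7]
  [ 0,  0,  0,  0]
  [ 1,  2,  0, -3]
x^3

The characteristic polynomial is χ_A(x) = x^4, so the eigenvalues are known. The minimal polynomial is
  m_A(x) = Π_λ (x − λ)^{k_λ}
where k_λ is the size of the *largest* Jordan block for λ (equivalently, the smallest k with (A − λI)^k v = 0 for every generalised eigenvector v of λ).

  λ = 0: largest Jordan block has size 3, contributing (x − 0)^3

So m_A(x) = x^3 = x^3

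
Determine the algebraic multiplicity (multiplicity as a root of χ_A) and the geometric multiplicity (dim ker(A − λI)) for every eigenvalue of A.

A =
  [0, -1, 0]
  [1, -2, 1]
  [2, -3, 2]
λ = 0: alg = 3, geom = 1

Step 1 — factor the characteristic polynomial to read off the algebraic multiplicities:
  χ_A(x) = x^3

Step 2 — compute geometric multiplicities via the rank-nullity identity g(λ) = n − rank(A − λI):
  rank(A − (0)·I) = 2, so dim ker(A − (0)·I) = n − 2 = 1

Summary:
  λ = 0: algebraic multiplicity = 3, geometric multiplicity = 1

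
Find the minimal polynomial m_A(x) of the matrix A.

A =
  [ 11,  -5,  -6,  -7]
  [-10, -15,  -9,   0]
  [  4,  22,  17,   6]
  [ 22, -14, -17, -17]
x^4 + 4*x^3 - 26*x^2 - 60*x + 225

The characteristic polynomial is χ_A(x) = (x - 3)^2*(x + 5)^2, so the eigenvalues are known. The minimal polynomial is
  m_A(x) = Π_λ (x − λ)^{k_λ}
where k_λ is the size of the *largest* Jordan block for λ (equivalently, the smallest k with (A − λI)^k v = 0 for every generalised eigenvector v of λ).

  λ = -5: largest Jordan block has size 2, contributing (x + 5)^2
  λ = 3: largest Jordan block has size 2, contributing (x − 3)^2

So m_A(x) = (x - 3)^2*(x + 5)^2 = x^4 + 4*x^3 - 26*x^2 - 60*x + 225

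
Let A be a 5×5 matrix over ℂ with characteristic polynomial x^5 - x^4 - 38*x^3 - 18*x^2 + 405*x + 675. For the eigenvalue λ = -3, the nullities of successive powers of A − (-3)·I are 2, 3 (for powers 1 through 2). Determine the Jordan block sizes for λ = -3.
Block sizes for λ = -3: [2, 1]

From the dimensions of kernels of powers, the number of Jordan blocks of size at least j is d_j − d_{j−1} where d_j = dim ker(N^j) (with d_0 = 0). Computing the differences gives [2, 1].
The number of blocks of size exactly k is (#blocks of size ≥ k) − (#blocks of size ≥ k + 1), so the partition is: 1 block(s) of size 1, 1 block(s) of size 2.
In nonincreasing order the block sizes are [2, 1].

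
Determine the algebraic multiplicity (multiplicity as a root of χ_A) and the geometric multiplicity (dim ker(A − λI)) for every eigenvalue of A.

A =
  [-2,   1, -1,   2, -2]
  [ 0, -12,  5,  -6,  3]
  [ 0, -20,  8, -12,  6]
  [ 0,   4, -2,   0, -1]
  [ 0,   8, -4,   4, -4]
λ = -2: alg = 5, geom = 2

Step 1 — factor the characteristic polynomial to read off the algebraic multiplicities:
  χ_A(x) = (x + 2)^5

Step 2 — compute geometric multiplicities via the rank-nullity identity g(λ) = n − rank(A − λI):
  rank(A − (-2)·I) = 3, so dim ker(A − (-2)·I) = n − 3 = 2

Summary:
  λ = -2: algebraic multiplicity = 5, geometric multiplicity = 2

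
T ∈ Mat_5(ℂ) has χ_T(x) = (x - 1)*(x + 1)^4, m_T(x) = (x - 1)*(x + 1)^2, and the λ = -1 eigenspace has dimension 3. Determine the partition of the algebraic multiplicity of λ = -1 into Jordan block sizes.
Block sizes for λ = -1: [2, 1, 1]

Step 1 — from the characteristic polynomial, algebraic multiplicity of λ = -1 is 4. From dim ker(T − (-1)·I) = 3, there are exactly 3 Jordan blocks for λ = -1.
Step 2 — from the minimal polynomial, the factor (x + 1)^2 tells us the largest block for λ = -1 has size 2.
Step 3 — with total size 4, 3 blocks, and largest block 2, the block sizes (in nonincreasing order) are [2, 1, 1].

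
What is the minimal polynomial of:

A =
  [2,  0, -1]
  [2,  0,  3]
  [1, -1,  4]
x^3 - 6*x^2 + 12*x - 8

The characteristic polynomial is χ_A(x) = (x - 2)^3, so the eigenvalues are known. The minimal polynomial is
  m_A(x) = Π_λ (x − λ)^{k_λ}
where k_λ is the size of the *largest* Jordan block for λ (equivalently, the smallest k with (A − λI)^k v = 0 for every generalised eigenvector v of λ).

  λ = 2: largest Jordan block has size 3, contributing (x − 2)^3

So m_A(x) = (x - 2)^3 = x^3 - 6*x^2 + 12*x - 8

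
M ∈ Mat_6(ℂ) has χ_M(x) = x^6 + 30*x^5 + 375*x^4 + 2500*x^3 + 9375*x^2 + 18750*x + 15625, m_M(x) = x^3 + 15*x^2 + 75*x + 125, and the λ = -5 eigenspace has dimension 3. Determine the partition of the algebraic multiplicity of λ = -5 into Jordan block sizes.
Block sizes for λ = -5: [3, 2, 1]

Step 1 — from the characteristic polynomial, algebraic multiplicity of λ = -5 is 6. From dim ker(M − (-5)·I) = 3, there are exactly 3 Jordan blocks for λ = -5.
Step 2 — from the minimal polynomial, the factor (x + 5)^3 tells us the largest block for λ = -5 has size 3.
Step 3 — with total size 6, 3 blocks, and largest block 3, the block sizes (in nonincreasing order) are [3, 2, 1].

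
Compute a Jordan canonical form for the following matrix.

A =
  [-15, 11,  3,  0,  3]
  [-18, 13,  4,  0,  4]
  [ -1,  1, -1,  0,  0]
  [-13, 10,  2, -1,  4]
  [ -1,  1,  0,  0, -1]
J_3(-1) ⊕ J_2(-1)

The characteristic polynomial is
  det(x·I − A) = x^5 + 5*x^4 + 10*x^3 + 10*x^2 + 5*x + 1 = (x + 1)^5

Eigenvalues and multiplicities (the geometric multiplicity of λ is n − rank(A − λI), which equals the number of Jordan blocks for λ):
  λ = -1: algebraic multiplicity = 5, geometric multiplicity = 2

Determining the block sizes for each eigenvalue:
  λ = -1: with am = 5 and gm = 2, the partition is not yet determined (e.g. several partitions of 5 into 2 parts exist). Let N = A − (-1)·I. Computing rank(N^1) = 3, rank(N^2) = 1, rank(N^3) = 0; the number of blocks of size ≥ j is rank(N^{j−1}) − rank(N^j), giving [2, 2, 1]. So we have 1 block(s) of size 3, 1 block(s) of size 2 → block sizes [3, 2]

Assembling the blocks gives a Jordan form
J =
  [-1,  1,  0,  0,  0]
  [ 0, -1,  1,  0,  0]
  [ 0,  0, -1,  0,  0]
  [ 0,  0,  0, -1,  1]
  [ 0,  0,  0,  0, -1]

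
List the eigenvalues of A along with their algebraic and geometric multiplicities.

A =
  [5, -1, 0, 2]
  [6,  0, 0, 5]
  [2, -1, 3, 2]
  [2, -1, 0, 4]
λ = 3: alg = 4, geom = 2

Step 1 — factor the characteristic polynomial to read off the algebraic multiplicities:
  χ_A(x) = (x - 3)^4

Step 2 — compute geometric multiplicities via the rank-nullity identity g(λ) = n − rank(A − λI):
  rank(A − (3)·I) = 2, so dim ker(A − (3)·I) = n − 2 = 2

Summary:
  λ = 3: algebraic multiplicity = 4, geometric multiplicity = 2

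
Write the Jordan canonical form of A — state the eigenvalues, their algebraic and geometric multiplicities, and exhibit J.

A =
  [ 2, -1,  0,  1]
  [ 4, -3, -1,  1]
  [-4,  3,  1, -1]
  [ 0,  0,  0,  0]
J_3(0) ⊕ J_1(0)

The characteristic polynomial is
  det(x·I − A) = x^4

Eigenvalues and multiplicities (the geometric multiplicity of λ is n − rank(A − λI), which equals the number of Jordan blocks for λ):
  λ = 0: algebraic multiplicity = 4, geometric multiplicity = 2

Determining the block sizes for each eigenvalue:
  λ = 0: with am = 4 and gm = 2, the partition is not yet determined (e.g. several partitions of 4 into 2 parts exist). Let N = A − (0)·I. Computing rank(N^1) = 2, rank(N^2) = 1, rank(N^3) = 0; the number of blocks of size ≥ j is rank(N^{j−1}) − rank(N^j), giving [2, 1, 1]. So we have 1 block(s) of size 3, 1 block(s) of size 1 → block sizes [3, 1]

Assembling the blocks gives a Jordan form
J =
  [0, 1, 0, 0]
  [0, 0, 1, 0]
  [0, 0, 0, 0]
  [0, 0, 0, 0]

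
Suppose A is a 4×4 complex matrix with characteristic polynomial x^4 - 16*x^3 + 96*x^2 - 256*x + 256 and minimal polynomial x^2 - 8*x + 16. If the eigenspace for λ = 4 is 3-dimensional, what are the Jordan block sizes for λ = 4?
Block sizes for λ = 4: [2, 1, 1]

Step 1 — from the characteristic polynomial, algebraic multiplicity of λ = 4 is 4. From dim ker(A − (4)·I) = 3, there are exactly 3 Jordan blocks for λ = 4.
Step 2 — from the minimal polynomial, the factor (x − 4)^2 tells us the largest block for λ = 4 has size 2.
Step 3 — with total size 4, 3 blocks, and largest block 2, the block sizes (in nonincreasing order) are [2, 1, 1].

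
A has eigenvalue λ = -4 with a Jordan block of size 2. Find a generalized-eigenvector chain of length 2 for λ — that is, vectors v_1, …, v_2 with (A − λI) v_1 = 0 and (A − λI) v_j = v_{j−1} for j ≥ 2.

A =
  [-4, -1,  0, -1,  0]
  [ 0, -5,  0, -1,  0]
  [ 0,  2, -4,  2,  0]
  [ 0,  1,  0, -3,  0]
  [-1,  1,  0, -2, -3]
A Jordan chain for λ = -4 of length 2:
v_1 = (1, 1, -2, -1, -2)ᵀ
v_2 = (1, -1, 0, 0, 0)ᵀ

Let N = A − (-4)·I. We want v_2 with N^2 v_2 = 0 but N^1 v_2 ≠ 0; then v_{j-1} := N · v_j for j = 2, …, 2.

Pick v_2 = (1, -1, 0, 0, 0)ᵀ.
Then v_1 = N · v_2 = (1, 1, -2, -1, -2)ᵀ.

Sanity check: (A − (-4)·I) v_1 = (0, 0, 0, 0, 0)ᵀ = 0. ✓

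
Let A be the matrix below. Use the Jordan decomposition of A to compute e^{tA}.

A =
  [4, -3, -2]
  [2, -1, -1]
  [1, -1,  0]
e^{tA} =
  [t^2*exp(t)/2 + 3*t*exp(t) + exp(t), -t^2*exp(t)/2 - 3*t*exp(t), -t^2*exp(t)/2 - 2*t*exp(t)]
  [t^2*exp(t)/2 + 2*t*exp(t), -t^2*exp(t)/2 - 2*t*exp(t) + exp(t), -t^2*exp(t)/2 - t*exp(t)]
  [t*exp(t), -t*exp(t), -t*exp(t) + exp(t)]

Strategy: write A = P · J · P⁻¹ where J is a Jordan canonical form, so e^{tA} = P · e^{tJ} · P⁻¹, and e^{tJ} can be computed block-by-block.

A has Jordan form
J =
  [1, 1, 0]
  [0, 1, 1]
  [0, 0, 1]
(up to reordering of blocks).

Per-block formulas:
  For a 3×3 Jordan block J_3(1): exp(t · J_3(1)) = e^(1t)·(I + t·N + (t^2/2)·N^2), where N is the 3×3 nilpotent shift.

After assembling e^{tJ} and conjugating by P, we get:

e^{tA} =
  [t^2*exp(t)/2 + 3*t*exp(t) + exp(t), -t^2*exp(t)/2 - 3*t*exp(t), -t^2*exp(t)/2 - 2*t*exp(t)]
  [t^2*exp(t)/2 + 2*t*exp(t), -t^2*exp(t)/2 - 2*t*exp(t) + exp(t), -t^2*exp(t)/2 - t*exp(t)]
  [t*exp(t), -t*exp(t), -t*exp(t) + exp(t)]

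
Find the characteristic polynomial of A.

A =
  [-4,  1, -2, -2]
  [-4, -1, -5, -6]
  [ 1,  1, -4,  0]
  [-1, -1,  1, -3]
x^4 + 12*x^3 + 54*x^2 + 108*x + 81

Expanding det(x·I − A) (e.g. by cofactor expansion or by noting that A is similar to its Jordan form J, which has the same characteristic polynomial as A) gives
  χ_A(x) = x^4 + 12*x^3 + 54*x^2 + 108*x + 81
which factors as (x + 3)^4. The eigenvalues (with algebraic multiplicities) are λ = -3 with multiplicity 4.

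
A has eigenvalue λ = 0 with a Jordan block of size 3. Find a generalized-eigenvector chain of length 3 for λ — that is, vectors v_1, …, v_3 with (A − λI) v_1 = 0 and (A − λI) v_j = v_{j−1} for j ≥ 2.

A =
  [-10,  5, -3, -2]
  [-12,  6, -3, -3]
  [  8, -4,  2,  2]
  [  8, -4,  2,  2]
A Jordan chain for λ = 0 of length 3:
v_1 = (5, 6, -4, -4)ᵀ
v_2 = (-3, -3, 2, 2)ᵀ
v_3 = (0, 0, 1, 0)ᵀ

Let N = A − (0)·I. We want v_3 with N^3 v_3 = 0 but N^2 v_3 ≠ 0; then v_{j-1} := N · v_j for j = 3, …, 2.

Pick v_3 = (0, 0, 1, 0)ᵀ.
Then v_2 = N · v_3 = (-3, -3, 2, 2)ᵀ.
Then v_1 = N · v_2 = (5, 6, -4, -4)ᵀ.

Sanity check: (A − (0)·I) v_1 = (0, 0, 0, 0)ᵀ = 0. ✓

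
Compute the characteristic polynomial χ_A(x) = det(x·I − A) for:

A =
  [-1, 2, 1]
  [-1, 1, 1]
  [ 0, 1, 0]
x^3

Expanding det(x·I − A) (e.g. by cofactor expansion or by noting that A is similar to its Jordan form J, which has the same characteristic polynomial as A) gives
  χ_A(x) = x^3
which factors as x^3. The eigenvalues (with algebraic multiplicities) are λ = 0 with multiplicity 3.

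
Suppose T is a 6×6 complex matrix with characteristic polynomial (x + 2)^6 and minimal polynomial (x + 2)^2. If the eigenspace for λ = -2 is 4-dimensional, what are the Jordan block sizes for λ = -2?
Block sizes for λ = -2: [2, 2, 1, 1]

Step 1 — from the characteristic polynomial, algebraic multiplicity of λ = -2 is 6. From dim ker(T − (-2)·I) = 4, there are exactly 4 Jordan blocks for λ = -2.
Step 2 — from the minimal polynomial, the factor (x + 2)^2 tells us the largest block for λ = -2 has size 2.
Step 3 — with total size 6, 4 blocks, and largest block 2, the block sizes (in nonincreasing order) are [2, 2, 1, 1].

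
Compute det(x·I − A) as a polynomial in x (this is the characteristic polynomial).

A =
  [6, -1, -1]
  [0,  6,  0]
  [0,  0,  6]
x^3 - 18*x^2 + 108*x - 216

Expanding det(x·I − A) (e.g. by cofactor expansion or by noting that A is similar to its Jordan form J, which has the same characteristic polynomial as A) gives
  χ_A(x) = x^3 - 18*x^2 + 108*x - 216
which factors as (x - 6)^3. The eigenvalues (with algebraic multiplicities) are λ = 6 with multiplicity 3.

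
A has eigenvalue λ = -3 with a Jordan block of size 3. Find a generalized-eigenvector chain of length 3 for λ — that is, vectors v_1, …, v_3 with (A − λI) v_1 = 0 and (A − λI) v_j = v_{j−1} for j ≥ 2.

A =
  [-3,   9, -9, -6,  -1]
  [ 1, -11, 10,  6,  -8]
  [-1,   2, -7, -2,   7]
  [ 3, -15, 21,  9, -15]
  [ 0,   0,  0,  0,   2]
A Jordan chain for λ = -3 of length 3:
v_1 = (0, 3, -3, 9, 0)ᵀ
v_2 = (9, -8, 2, -15, 0)ᵀ
v_3 = (0, 1, 0, 0, 0)ᵀ

Let N = A − (-3)·I. We want v_3 with N^3 v_3 = 0 but N^2 v_3 ≠ 0; then v_{j-1} := N · v_j for j = 3, …, 2.

Pick v_3 = (0, 1, 0, 0, 0)ᵀ.
Then v_2 = N · v_3 = (9, -8, 2, -15, 0)ᵀ.
Then v_1 = N · v_2 = (0, 3, -3, 9, 0)ᵀ.

Sanity check: (A − (-3)·I) v_1 = (0, 0, 0, 0, 0)ᵀ = 0. ✓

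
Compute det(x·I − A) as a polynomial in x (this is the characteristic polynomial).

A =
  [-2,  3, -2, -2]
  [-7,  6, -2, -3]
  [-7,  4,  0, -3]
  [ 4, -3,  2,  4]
x^4 - 8*x^3 + 24*x^2 - 32*x + 16

Expanding det(x·I − A) (e.g. by cofactor expansion or by noting that A is similar to its Jordan form J, which has the same characteristic polynomial as A) gives
  χ_A(x) = x^4 - 8*x^3 + 24*x^2 - 32*x + 16
which factors as (x - 2)^4. The eigenvalues (with algebraic multiplicities) are λ = 2 with multiplicity 4.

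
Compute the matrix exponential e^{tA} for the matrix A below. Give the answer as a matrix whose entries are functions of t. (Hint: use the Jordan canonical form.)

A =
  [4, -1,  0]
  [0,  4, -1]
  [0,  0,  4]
e^{tA} =
  [exp(4*t), -t*exp(4*t), t^2*exp(4*t)/2]
  [0, exp(4*t), -t*exp(4*t)]
  [0, 0, exp(4*t)]

Strategy: write A = P · J · P⁻¹ where J is a Jordan canonical form, so e^{tA} = P · e^{tJ} · P⁻¹, and e^{tJ} can be computed block-by-block.

A has Jordan form
J =
  [4, 1, 0]
  [0, 4, 1]
  [0, 0, 4]
(up to reordering of blocks).

Per-block formulas:
  For a 3×3 Jordan block J_3(4): exp(t · J_3(4)) = e^(4t)·(I + t·N + (t^2/2)·N^2), where N is the 3×3 nilpotent shift.

After assembling e^{tJ} and conjugating by P, we get:

e^{tA} =
  [exp(4*t), -t*exp(4*t), t^2*exp(4*t)/2]
  [0, exp(4*t), -t*exp(4*t)]
  [0, 0, exp(4*t)]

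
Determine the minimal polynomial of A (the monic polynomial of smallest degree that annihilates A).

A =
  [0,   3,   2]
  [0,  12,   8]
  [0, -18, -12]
x^2

The characteristic polynomial is χ_A(x) = x^3, so the eigenvalues are known. The minimal polynomial is
  m_A(x) = Π_λ (x − λ)^{k_λ}
where k_λ is the size of the *largest* Jordan block for λ (equivalently, the smallest k with (A − λI)^k v = 0 for every generalised eigenvector v of λ).

  λ = 0: largest Jordan block has size 2, contributing (x − 0)^2

So m_A(x) = x^2 = x^2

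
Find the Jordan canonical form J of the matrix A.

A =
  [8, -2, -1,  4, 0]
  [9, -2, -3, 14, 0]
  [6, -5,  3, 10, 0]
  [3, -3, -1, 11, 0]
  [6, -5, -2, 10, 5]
J_3(5) ⊕ J_1(5) ⊕ J_1(5)

The characteristic polynomial is
  det(x·I − A) = x^5 - 25*x^4 + 250*x^3 - 1250*x^2 + 3125*x - 3125 = (x - 5)^5

Eigenvalues and multiplicities (the geometric multiplicity of λ is n − rank(A − λI), which equals the number of Jordan blocks for λ):
  λ = 5: algebraic multiplicity = 5, geometric multiplicity = 3

Determining the block sizes for each eigenvalue:
  λ = 5: with am = 5 and gm = 3, the partition is not yet determined (e.g. several partitions of 5 into 3 parts exist). Let N = A − (5)·I. Computing rank(N^1) = 2, rank(N^2) = 1, rank(N^3) = 0; the number of blocks of size ≥ j is rank(N^{j−1}) − rank(N^j), giving [3, 1, 1]. So we have 1 block(s) of size 3, 2 block(s) of size 1 → block sizes [3, 1, 1]

Assembling the blocks gives a Jordan form
J =
  [5, 1, 0, 0, 0]
  [0, 5, 1, 0, 0]
  [0, 0, 5, 0, 0]
  [0, 0, 0, 5, 0]
  [0, 0, 0, 0, 5]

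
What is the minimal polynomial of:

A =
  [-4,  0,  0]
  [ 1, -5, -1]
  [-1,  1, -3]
x^2 + 8*x + 16

The characteristic polynomial is χ_A(x) = (x + 4)^3, so the eigenvalues are known. The minimal polynomial is
  m_A(x) = Π_λ (x − λ)^{k_λ}
where k_λ is the size of the *largest* Jordan block for λ (equivalently, the smallest k with (A − λI)^k v = 0 for every generalised eigenvector v of λ).

  λ = -4: largest Jordan block has size 2, contributing (x + 4)^2

So m_A(x) = (x + 4)^2 = x^2 + 8*x + 16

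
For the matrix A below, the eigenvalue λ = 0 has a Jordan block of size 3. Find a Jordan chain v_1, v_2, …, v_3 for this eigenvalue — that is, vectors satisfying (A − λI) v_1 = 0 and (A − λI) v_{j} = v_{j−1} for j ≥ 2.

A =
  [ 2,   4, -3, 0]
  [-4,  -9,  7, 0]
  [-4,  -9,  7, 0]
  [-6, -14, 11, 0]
A Jordan chain for λ = 0 of length 3:
v_1 = (-1, 2, 2, 3)ᵀ
v_2 = (4, -9, -9, -14)ᵀ
v_3 = (0, 1, 0, 0)ᵀ

Let N = A − (0)·I. We want v_3 with N^3 v_3 = 0 but N^2 v_3 ≠ 0; then v_{j-1} := N · v_j for j = 3, …, 2.

Pick v_3 = (0, 1, 0, 0)ᵀ.
Then v_2 = N · v_3 = (4, -9, -9, -14)ᵀ.
Then v_1 = N · v_2 = (-1, 2, 2, 3)ᵀ.

Sanity check: (A − (0)·I) v_1 = (0, 0, 0, 0)ᵀ = 0. ✓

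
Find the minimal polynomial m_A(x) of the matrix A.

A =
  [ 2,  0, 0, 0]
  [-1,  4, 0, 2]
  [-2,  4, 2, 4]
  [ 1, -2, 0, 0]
x^2 - 4*x + 4

The characteristic polynomial is χ_A(x) = (x - 2)^4, so the eigenvalues are known. The minimal polynomial is
  m_A(x) = Π_λ (x − λ)^{k_λ}
where k_λ is the size of the *largest* Jordan block for λ (equivalently, the smallest k with (A − λI)^k v = 0 for every generalised eigenvector v of λ).

  λ = 2: largest Jordan block has size 2, contributing (x − 2)^2

So m_A(x) = (x - 2)^2 = x^2 - 4*x + 4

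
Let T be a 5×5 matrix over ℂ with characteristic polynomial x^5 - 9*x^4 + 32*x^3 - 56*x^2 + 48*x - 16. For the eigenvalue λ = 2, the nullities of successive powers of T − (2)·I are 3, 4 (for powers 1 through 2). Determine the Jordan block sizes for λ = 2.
Block sizes for λ = 2: [2, 1, 1]

From the dimensions of kernels of powers, the number of Jordan blocks of size at least j is d_j − d_{j−1} where d_j = dim ker(N^j) (with d_0 = 0). Computing the differences gives [3, 1].
The number of blocks of size exactly k is (#blocks of size ≥ k) − (#blocks of size ≥ k + 1), so the partition is: 2 block(s) of size 1, 1 block(s) of size 2.
In nonincreasing order the block sizes are [2, 1, 1].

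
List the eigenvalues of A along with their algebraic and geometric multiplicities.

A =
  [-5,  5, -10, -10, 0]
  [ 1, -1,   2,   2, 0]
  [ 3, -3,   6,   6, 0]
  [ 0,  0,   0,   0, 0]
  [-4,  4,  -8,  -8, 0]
λ = 0: alg = 5, geom = 4

Step 1 — factor the characteristic polynomial to read off the algebraic multiplicities:
  χ_A(x) = x^5

Step 2 — compute geometric multiplicities via the rank-nullity identity g(λ) = n − rank(A − λI):
  rank(A − (0)·I) = 1, so dim ker(A − (0)·I) = n − 1 = 4

Summary:
  λ = 0: algebraic multiplicity = 5, geometric multiplicity = 4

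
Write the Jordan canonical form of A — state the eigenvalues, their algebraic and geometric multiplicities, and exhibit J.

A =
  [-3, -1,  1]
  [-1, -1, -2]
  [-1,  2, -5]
J_3(-3)

The characteristic polynomial is
  det(x·I − A) = x^3 + 9*x^2 + 27*x + 27 = (x + 3)^3

Eigenvalues and multiplicities (the geometric multiplicity of λ is n − rank(A − λI), which equals the number of Jordan blocks for λ):
  λ = -3: algebraic multiplicity = 3, geometric multiplicity = 1

Determining the block sizes for each eigenvalue:
  λ = -3: one block (gm = 1), so the single block has size am = 3 → block sizes [3]

Assembling the blocks gives a Jordan form
J =
  [-3,  1,  0]
  [ 0, -3,  1]
  [ 0,  0, -3]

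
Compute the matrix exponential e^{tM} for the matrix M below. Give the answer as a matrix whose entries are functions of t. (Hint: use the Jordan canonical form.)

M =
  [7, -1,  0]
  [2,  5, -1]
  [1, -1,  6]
e^{tM} =
  [-t^2*exp(6*t)/2 + t*exp(6*t) + exp(6*t), -t*exp(6*t), t^2*exp(6*t)/2]
  [-t^2*exp(6*t)/2 + 2*t*exp(6*t), -t*exp(6*t) + exp(6*t), t^2*exp(6*t)/2 - t*exp(6*t)]
  [-t^2*exp(6*t)/2 + t*exp(6*t), -t*exp(6*t), t^2*exp(6*t)/2 + exp(6*t)]

Strategy: write M = P · J · P⁻¹ where J is a Jordan canonical form, so e^{tM} = P · e^{tJ} · P⁻¹, and e^{tJ} can be computed block-by-block.

M has Jordan form
J =
  [6, 1, 0]
  [0, 6, 1]
  [0, 0, 6]
(up to reordering of blocks).

Per-block formulas:
  For a 3×3 Jordan block J_3(6): exp(t · J_3(6)) = e^(6t)·(I + t·N + (t^2/2)·N^2), where N is the 3×3 nilpotent shift.

After assembling e^{tJ} and conjugating by P, we get:

e^{tM} =
  [-t^2*exp(6*t)/2 + t*exp(6*t) + exp(6*t), -t*exp(6*t), t^2*exp(6*t)/2]
  [-t^2*exp(6*t)/2 + 2*t*exp(6*t), -t*exp(6*t) + exp(6*t), t^2*exp(6*t)/2 - t*exp(6*t)]
  [-t^2*exp(6*t)/2 + t*exp(6*t), -t*exp(6*t), t^2*exp(6*t)/2 + exp(6*t)]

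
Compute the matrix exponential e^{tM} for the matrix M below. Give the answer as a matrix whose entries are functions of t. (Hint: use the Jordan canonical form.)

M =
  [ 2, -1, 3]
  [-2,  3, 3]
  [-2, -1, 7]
e^{tM} =
  [-2*t*exp(4*t) + exp(4*t), -t*exp(4*t), 3*t*exp(4*t)]
  [-2*t*exp(4*t), -t*exp(4*t) + exp(4*t), 3*t*exp(4*t)]
  [-2*t*exp(4*t), -t*exp(4*t), 3*t*exp(4*t) + exp(4*t)]

Strategy: write M = P · J · P⁻¹ where J is a Jordan canonical form, so e^{tM} = P · e^{tJ} · P⁻¹, and e^{tJ} can be computed block-by-block.

M has Jordan form
J =
  [4, 1, 0]
  [0, 4, 0]
  [0, 0, 4]
(up to reordering of blocks).

Per-block formulas:
  For a 1×1 block at λ = 4: exp(t · [4]) = [e^(4t)].
  For a 2×2 Jordan block J_2(4): exp(t · J_2(4)) = e^(4t)·(I + t·N), where N is the 2×2 nilpotent shift.

After assembling e^{tJ} and conjugating by P, we get:

e^{tM} =
  [-2*t*exp(4*t) + exp(4*t), -t*exp(4*t), 3*t*exp(4*t)]
  [-2*t*exp(4*t), -t*exp(4*t) + exp(4*t), 3*t*exp(4*t)]
  [-2*t*exp(4*t), -t*exp(4*t), 3*t*exp(4*t) + exp(4*t)]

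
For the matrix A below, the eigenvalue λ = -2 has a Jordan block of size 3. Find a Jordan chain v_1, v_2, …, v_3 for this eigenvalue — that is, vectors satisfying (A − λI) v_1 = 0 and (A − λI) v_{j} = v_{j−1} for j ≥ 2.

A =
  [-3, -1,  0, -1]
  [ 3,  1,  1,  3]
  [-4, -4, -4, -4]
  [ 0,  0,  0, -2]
A Jordan chain for λ = -2 of length 3:
v_1 = (-2, 2, 0, 0)ᵀ
v_2 = (-1, 3, -4, 0)ᵀ
v_3 = (1, 0, 0, 0)ᵀ

Let N = A − (-2)·I. We want v_3 with N^3 v_3 = 0 but N^2 v_3 ≠ 0; then v_{j-1} := N · v_j for j = 3, …, 2.

Pick v_3 = (1, 0, 0, 0)ᵀ.
Then v_2 = N · v_3 = (-1, 3, -4, 0)ᵀ.
Then v_1 = N · v_2 = (-2, 2, 0, 0)ᵀ.

Sanity check: (A − (-2)·I) v_1 = (0, 0, 0, 0)ᵀ = 0. ✓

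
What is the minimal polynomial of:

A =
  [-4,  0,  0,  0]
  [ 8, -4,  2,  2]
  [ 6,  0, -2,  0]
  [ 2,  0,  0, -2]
x^2 + 6*x + 8

The characteristic polynomial is χ_A(x) = (x + 2)^2*(x + 4)^2, so the eigenvalues are known. The minimal polynomial is
  m_A(x) = Π_λ (x − λ)^{k_λ}
where k_λ is the size of the *largest* Jordan block for λ (equivalently, the smallest k with (A − λI)^k v = 0 for every generalised eigenvector v of λ).

  λ = -4: largest Jordan block has size 1, contributing (x + 4)
  λ = -2: largest Jordan block has size 1, contributing (x + 2)

So m_A(x) = (x + 2)*(x + 4) = x^2 + 6*x + 8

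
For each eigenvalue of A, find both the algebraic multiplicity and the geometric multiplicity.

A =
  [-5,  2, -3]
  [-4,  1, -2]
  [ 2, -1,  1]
λ = -1: alg = 3, geom = 1

Step 1 — factor the characteristic polynomial to read off the algebraic multiplicities:
  χ_A(x) = (x + 1)^3

Step 2 — compute geometric multiplicities via the rank-nullity identity g(λ) = n − rank(A − λI):
  rank(A − (-1)·I) = 2, so dim ker(A − (-1)·I) = n − 2 = 1

Summary:
  λ = -1: algebraic multiplicity = 3, geometric multiplicity = 1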